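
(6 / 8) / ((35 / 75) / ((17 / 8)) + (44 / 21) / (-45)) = 9639 / 2224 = 4.33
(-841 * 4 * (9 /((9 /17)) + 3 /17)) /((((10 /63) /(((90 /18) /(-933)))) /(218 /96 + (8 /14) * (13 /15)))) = 5396.13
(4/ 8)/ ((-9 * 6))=-1/ 108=-0.01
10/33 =0.30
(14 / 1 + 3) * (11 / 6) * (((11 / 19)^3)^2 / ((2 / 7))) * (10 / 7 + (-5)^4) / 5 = 290534232439 / 564550572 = 514.63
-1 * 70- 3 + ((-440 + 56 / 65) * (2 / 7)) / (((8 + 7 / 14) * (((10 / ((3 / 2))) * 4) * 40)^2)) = -11293102007 / 154700000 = -73.00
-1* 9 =-9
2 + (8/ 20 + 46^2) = 10592/ 5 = 2118.40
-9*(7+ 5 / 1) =-108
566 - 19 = 547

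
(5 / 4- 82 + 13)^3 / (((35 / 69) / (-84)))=51497747.21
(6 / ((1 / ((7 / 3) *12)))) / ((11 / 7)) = 1176 / 11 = 106.91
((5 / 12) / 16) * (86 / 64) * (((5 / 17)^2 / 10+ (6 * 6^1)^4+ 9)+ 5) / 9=69575873725 / 10653696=6530.68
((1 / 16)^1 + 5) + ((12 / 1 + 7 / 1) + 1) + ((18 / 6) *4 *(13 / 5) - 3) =4261 / 80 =53.26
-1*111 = -111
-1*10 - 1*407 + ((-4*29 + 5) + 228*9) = 1524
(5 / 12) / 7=5 / 84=0.06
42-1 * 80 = -38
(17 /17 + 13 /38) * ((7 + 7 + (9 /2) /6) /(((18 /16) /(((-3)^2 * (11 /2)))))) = 33099 /38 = 871.03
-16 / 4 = -4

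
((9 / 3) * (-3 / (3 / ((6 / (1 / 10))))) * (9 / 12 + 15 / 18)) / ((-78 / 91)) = 665 / 2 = 332.50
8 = 8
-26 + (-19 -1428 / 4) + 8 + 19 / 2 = -769 / 2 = -384.50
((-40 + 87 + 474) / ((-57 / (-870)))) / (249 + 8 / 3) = 90654 / 2869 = 31.60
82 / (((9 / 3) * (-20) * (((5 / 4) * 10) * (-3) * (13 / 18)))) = 82 / 1625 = 0.05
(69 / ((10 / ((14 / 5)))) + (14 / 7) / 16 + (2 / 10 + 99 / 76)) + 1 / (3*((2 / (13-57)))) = 155203 / 11400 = 13.61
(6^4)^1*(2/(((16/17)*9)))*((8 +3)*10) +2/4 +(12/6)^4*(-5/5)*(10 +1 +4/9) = 602593/18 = 33477.39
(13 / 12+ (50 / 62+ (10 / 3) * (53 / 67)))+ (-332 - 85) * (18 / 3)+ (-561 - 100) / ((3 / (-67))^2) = -24838479613 / 74772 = -332189.58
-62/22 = -31/11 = -2.82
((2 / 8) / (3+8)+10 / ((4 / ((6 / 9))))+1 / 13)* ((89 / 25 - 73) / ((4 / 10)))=-657727 / 2145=-306.63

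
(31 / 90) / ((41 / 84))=434 / 615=0.71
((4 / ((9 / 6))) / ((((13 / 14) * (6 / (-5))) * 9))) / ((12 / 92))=-6440 / 3159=-2.04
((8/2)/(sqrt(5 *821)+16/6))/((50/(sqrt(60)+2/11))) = -96 *sqrt(15)/922025 - 96/10142275+36 *sqrt(4105)/10142275+36 *sqrt(2463)/184405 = 0.01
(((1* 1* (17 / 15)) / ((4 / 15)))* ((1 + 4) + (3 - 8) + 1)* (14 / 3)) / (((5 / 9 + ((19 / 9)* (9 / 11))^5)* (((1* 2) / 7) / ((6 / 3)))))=402466449 / 46180292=8.72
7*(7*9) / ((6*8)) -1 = 131 / 16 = 8.19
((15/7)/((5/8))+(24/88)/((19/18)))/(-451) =-5394/659813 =-0.01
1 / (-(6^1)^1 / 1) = -1 / 6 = -0.17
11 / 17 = 0.65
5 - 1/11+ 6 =120/11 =10.91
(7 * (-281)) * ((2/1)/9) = -437.11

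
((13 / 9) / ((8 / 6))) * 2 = 13 / 6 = 2.17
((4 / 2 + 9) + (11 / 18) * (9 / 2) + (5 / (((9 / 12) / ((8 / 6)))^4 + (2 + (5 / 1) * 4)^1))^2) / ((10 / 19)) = 440056907807761 / 16781811300872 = 26.22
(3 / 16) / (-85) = -3 / 1360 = -0.00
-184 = -184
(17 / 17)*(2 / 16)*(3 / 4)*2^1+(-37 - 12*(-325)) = 61811 / 16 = 3863.19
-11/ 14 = -0.79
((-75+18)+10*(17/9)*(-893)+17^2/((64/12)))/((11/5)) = -12146825/1584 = -7668.45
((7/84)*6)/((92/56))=7/23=0.30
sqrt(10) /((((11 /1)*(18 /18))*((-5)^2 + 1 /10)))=10*sqrt(10) /2761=0.01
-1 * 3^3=-27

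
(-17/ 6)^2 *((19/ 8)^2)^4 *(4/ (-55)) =-4908249718849/ 8304721920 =-591.02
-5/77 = -0.06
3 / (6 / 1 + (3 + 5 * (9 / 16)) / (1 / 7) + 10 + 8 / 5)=240 / 4663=0.05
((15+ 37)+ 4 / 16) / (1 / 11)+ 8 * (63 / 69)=53549 / 92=582.05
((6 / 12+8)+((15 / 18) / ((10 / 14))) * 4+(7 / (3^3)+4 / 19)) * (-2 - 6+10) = 13991 / 513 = 27.27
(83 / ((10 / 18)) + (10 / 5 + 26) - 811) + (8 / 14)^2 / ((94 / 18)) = -7295184 / 11515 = -633.54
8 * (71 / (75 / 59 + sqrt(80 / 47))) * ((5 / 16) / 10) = -2953245 / 11284 + 247151 * sqrt(235) / 14105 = 6.89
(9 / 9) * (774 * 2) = 1548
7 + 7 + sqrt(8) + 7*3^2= 2*sqrt(2) + 77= 79.83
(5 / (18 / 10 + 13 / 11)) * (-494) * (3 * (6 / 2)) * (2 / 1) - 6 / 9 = -14911.03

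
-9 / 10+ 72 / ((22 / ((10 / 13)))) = 2313 / 1430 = 1.62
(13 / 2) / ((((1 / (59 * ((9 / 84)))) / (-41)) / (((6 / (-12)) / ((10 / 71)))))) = 6698211 / 1120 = 5980.55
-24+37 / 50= -1163 / 50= -23.26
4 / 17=0.24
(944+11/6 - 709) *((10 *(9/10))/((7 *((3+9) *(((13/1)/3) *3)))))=203/104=1.95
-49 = -49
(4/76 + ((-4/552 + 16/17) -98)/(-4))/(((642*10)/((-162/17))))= -39024063/1081068080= -0.04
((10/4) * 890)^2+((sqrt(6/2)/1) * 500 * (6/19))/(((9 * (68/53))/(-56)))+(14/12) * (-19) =29703617/6 - 742000 * sqrt(3)/969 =4949276.54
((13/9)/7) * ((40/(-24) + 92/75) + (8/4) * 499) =36023/175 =205.85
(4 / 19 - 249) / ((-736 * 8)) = 4727 / 111872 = 0.04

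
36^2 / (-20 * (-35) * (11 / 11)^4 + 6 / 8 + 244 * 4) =5184 / 6707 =0.77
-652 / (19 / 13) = -446.11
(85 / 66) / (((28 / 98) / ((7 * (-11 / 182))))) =-595 / 312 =-1.91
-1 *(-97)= 97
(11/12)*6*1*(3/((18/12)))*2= 22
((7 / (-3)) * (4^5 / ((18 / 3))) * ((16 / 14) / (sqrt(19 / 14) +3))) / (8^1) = -13.66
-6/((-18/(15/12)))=5/12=0.42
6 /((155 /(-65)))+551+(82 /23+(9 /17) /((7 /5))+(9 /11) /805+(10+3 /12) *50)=61733891 /57970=1064.93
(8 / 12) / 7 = 2 / 21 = 0.10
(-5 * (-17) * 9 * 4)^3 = 28652616000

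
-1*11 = -11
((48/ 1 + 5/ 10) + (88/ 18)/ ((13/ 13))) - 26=27.39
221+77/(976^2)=210519373/952576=221.00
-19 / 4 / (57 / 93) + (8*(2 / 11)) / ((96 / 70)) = -6.69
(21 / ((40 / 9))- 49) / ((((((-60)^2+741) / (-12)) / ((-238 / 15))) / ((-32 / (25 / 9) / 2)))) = 10115952 / 904375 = 11.19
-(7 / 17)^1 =-7 / 17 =-0.41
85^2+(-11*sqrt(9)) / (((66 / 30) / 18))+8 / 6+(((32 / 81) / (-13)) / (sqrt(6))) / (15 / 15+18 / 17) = 20869 / 3-272*sqrt(6) / 110565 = 6956.33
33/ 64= 0.52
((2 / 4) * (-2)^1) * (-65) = 65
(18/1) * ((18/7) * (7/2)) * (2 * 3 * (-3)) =-2916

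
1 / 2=0.50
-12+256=244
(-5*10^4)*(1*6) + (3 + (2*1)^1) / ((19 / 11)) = -5699945 / 19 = -299997.11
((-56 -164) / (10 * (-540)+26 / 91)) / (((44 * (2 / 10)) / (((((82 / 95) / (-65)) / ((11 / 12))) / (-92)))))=861 / 1181017409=0.00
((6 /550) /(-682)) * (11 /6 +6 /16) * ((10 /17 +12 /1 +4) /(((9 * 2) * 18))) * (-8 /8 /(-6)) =-2491 /8264203200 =-0.00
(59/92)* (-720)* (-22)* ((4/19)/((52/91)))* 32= 52335360/437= 119760.55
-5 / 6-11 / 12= -7 / 4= -1.75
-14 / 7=-2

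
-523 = -523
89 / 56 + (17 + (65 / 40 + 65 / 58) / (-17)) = 254377 / 13804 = 18.43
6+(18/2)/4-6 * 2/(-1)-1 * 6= 57/4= 14.25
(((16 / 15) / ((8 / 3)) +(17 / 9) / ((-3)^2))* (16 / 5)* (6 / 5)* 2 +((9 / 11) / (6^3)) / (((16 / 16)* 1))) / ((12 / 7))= 9745603 / 3564000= 2.73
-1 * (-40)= 40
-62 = -62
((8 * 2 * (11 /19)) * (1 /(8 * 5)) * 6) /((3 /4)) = 176 /95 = 1.85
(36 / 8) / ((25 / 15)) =2.70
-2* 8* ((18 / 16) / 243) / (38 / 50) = -50 / 513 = -0.10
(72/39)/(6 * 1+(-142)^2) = 12/131105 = 0.00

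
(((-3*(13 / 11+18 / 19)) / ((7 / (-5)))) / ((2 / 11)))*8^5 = 109363200 / 133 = 822279.70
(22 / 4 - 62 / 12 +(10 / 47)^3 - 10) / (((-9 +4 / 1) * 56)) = 3007867 / 87211320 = 0.03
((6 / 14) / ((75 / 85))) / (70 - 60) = 17 / 350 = 0.05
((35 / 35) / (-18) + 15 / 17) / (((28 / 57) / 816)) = 9614 / 7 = 1373.43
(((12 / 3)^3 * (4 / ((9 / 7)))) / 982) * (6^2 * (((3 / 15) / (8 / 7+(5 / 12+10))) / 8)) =37632 / 2383805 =0.02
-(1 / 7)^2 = -0.02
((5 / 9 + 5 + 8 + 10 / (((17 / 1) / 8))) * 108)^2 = 3889712.06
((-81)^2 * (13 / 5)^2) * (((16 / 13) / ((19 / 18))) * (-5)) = -24564384 / 95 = -258572.46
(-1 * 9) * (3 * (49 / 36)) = -147 / 4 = -36.75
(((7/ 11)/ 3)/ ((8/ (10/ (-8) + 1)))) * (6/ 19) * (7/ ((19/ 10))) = -245/ 31768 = -0.01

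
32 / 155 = 0.21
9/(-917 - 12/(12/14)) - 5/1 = -4664/931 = -5.01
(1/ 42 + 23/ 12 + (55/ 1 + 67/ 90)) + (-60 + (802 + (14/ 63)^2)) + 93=10123607/ 11340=892.73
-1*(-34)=34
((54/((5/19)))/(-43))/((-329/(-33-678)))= -729486/70735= -10.31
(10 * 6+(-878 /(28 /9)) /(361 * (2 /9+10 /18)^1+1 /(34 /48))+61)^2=5261173467398809 /365359802500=14399.98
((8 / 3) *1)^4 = 4096 / 81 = 50.57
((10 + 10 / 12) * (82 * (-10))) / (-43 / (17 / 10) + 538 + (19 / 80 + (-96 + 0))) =-21.31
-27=-27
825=825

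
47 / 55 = 0.85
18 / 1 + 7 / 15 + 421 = 6592 / 15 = 439.47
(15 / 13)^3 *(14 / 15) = 3150 / 2197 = 1.43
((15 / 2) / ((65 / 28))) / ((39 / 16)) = 224 / 169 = 1.33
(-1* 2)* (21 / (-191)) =42 / 191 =0.22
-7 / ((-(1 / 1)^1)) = 7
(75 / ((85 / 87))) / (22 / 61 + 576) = 79605 / 597686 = 0.13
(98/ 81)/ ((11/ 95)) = 10.45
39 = 39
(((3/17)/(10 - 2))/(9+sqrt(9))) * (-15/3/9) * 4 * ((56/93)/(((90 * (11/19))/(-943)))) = 125419/2817342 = 0.04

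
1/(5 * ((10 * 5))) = 1/250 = 0.00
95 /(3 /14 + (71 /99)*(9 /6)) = 21945 /298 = 73.64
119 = 119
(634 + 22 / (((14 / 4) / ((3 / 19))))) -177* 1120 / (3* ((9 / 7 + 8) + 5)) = -2653754 / 665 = -3990.61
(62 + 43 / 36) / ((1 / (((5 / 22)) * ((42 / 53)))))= 79625 / 6996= 11.38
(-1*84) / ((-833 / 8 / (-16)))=-1536 / 119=-12.91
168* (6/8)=126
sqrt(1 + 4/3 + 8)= sqrt(93)/3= 3.21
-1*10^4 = -10000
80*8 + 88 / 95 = 60888 / 95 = 640.93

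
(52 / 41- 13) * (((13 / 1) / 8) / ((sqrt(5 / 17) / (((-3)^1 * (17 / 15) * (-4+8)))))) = 106301 * sqrt(85) / 2050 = 478.07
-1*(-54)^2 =-2916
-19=-19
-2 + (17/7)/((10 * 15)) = -2083/1050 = -1.98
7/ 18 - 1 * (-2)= 43/ 18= 2.39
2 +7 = 9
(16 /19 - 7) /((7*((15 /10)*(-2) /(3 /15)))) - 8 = -5281 /665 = -7.94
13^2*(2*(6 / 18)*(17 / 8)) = 2873 / 12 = 239.42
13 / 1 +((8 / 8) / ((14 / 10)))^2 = 662 / 49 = 13.51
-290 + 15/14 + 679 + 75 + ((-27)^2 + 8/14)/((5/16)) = 27997/10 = 2799.70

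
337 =337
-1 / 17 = -0.06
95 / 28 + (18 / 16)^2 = 2087 / 448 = 4.66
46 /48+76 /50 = 2.48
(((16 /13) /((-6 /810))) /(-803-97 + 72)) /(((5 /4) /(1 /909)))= 16 /90597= 0.00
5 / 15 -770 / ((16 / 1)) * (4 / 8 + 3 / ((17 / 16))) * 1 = -130243 / 816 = -159.61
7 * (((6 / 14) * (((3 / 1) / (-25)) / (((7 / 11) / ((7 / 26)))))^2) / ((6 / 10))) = 1089 / 84500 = 0.01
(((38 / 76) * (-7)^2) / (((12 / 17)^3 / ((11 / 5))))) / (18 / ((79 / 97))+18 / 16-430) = -19018223 / 50481360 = -0.38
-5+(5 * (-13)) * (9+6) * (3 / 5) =-590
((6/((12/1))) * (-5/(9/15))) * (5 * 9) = -187.50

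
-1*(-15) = 15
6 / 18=1 / 3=0.33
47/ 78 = 0.60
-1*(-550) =550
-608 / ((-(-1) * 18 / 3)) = -304 / 3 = -101.33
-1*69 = -69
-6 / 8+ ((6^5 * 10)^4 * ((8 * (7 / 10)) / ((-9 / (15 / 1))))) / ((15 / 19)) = -432239175580778496000.75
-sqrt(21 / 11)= -sqrt(231) / 11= -1.38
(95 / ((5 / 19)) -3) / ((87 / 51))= 6086 / 29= 209.86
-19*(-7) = 133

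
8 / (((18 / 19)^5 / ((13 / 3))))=45.43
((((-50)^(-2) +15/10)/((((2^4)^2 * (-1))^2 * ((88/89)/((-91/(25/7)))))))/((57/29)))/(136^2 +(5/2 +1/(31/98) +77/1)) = -17379749387/1075724107776000000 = -0.00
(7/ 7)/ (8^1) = 1/ 8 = 0.12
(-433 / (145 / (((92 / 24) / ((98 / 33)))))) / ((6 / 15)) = -109549 / 11368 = -9.64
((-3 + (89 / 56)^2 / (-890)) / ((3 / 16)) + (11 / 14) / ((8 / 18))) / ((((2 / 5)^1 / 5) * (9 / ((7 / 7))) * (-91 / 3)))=209435 / 321048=0.65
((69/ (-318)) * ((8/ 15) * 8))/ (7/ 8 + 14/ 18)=-17664/ 31535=-0.56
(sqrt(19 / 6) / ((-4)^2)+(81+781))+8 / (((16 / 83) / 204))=sqrt(114) / 96+9328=9328.11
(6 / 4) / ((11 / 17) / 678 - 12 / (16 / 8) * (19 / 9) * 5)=-5763 / 243323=-0.02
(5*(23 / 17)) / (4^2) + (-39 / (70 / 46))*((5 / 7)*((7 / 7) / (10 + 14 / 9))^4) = 0.42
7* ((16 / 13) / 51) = 112 / 663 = 0.17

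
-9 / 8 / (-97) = 9 / 776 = 0.01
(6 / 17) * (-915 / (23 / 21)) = -115290 / 391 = -294.86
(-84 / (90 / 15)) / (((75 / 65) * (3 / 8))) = -32.36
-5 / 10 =-1 / 2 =-0.50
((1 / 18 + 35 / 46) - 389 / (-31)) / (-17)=-85762 / 109089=-0.79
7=7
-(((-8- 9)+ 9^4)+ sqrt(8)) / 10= -3272 / 5- sqrt(2) / 5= -654.68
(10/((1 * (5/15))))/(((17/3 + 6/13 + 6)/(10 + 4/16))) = 23985/946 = 25.35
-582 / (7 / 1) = -582 / 7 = -83.14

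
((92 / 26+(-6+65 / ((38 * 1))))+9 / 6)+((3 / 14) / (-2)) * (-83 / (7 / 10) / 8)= 452555 / 193648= 2.34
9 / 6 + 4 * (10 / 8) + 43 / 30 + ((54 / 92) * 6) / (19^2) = 989272 / 124545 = 7.94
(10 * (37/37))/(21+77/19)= 95/238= 0.40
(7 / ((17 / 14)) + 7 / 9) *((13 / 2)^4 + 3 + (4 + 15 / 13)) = 28720153 / 2448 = 11732.09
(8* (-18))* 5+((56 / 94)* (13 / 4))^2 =-1582199 / 2209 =-716.25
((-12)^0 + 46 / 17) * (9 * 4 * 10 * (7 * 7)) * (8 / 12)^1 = 740880 / 17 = 43581.18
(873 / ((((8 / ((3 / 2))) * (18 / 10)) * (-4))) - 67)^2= 32982049 / 4096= 8052.26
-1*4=-4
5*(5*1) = 25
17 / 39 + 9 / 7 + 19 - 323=-302.28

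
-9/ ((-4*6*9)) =0.04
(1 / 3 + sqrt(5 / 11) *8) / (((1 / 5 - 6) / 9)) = -8.89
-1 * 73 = -73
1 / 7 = 0.14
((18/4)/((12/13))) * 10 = 195/4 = 48.75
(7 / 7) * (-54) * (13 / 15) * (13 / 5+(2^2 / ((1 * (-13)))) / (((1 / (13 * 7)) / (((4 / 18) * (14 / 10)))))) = 286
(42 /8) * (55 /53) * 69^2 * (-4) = -5498955 /53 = -103753.87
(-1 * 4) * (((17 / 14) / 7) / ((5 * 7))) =-34 / 1715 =-0.02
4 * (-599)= -2396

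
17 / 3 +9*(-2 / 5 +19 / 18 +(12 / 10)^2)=3679 / 150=24.53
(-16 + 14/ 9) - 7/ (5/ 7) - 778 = -36101/ 45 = -802.24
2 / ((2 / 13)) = 13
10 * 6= 60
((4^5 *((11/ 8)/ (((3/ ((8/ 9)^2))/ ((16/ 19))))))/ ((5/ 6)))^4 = 19719501490.55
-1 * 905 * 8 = -7240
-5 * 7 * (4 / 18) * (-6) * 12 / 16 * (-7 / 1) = -245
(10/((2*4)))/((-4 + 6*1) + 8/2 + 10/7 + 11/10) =175/1194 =0.15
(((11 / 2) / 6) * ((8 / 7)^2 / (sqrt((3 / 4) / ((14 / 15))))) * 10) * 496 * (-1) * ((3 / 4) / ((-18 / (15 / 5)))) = 43648 * sqrt(70) / 441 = 828.08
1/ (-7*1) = -0.14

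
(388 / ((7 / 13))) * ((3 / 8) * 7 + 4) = 66833 / 14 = 4773.79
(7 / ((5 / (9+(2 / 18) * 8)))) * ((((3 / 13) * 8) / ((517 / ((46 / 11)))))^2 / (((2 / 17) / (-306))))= -219444164352 / 27328963805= -8.03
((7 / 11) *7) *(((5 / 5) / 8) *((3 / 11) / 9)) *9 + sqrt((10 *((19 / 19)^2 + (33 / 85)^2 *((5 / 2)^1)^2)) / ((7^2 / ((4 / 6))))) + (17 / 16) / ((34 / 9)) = 1677 / 3872 + 5 *sqrt(1347) / 357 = 0.95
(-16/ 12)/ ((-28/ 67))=67/ 21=3.19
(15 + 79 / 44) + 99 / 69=18449 / 1012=18.23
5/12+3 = 41/12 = 3.42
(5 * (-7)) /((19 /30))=-1050 /19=-55.26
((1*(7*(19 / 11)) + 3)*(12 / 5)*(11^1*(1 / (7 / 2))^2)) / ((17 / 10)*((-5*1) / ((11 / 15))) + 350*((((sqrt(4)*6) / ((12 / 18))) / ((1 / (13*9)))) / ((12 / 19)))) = 0.00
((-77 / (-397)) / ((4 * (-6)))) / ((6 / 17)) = -1309 / 57168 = -0.02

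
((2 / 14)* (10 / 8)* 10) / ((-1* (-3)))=25 / 42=0.60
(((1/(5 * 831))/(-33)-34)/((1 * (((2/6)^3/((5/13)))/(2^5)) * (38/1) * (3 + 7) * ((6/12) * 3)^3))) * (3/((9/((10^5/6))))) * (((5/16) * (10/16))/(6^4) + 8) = -3866848302199375/9875735298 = -391550.42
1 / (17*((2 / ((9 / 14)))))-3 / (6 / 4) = -1.98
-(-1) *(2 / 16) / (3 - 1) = 1 / 16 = 0.06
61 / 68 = 0.90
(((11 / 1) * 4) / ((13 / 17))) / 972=187 / 3159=0.06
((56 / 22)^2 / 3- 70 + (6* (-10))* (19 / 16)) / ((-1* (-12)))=-201959 / 17424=-11.59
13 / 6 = 2.17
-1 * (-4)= 4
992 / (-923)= -992 / 923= -1.07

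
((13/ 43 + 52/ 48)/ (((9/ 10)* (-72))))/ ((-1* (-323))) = -3575/ 54000432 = -0.00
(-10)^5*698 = -69800000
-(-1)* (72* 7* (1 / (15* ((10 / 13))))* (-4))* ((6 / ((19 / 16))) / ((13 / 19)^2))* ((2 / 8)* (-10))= 306432 / 65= 4714.34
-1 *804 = -804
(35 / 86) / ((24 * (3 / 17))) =595 / 6192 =0.10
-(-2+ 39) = -37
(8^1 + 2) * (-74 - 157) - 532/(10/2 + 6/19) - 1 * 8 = -244226/101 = -2418.08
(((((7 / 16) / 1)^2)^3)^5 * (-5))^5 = -18178415418201072391976637510599034890374561405372939164461147523773927684482365611145592837169408618333836292567878523425597653125 / 4149515568880992958512407863691161151012446232242436899995657329690652811412908146399707048947103794288197886611300789182395151075411775307886874834113963687061181803401509523685376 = -0.00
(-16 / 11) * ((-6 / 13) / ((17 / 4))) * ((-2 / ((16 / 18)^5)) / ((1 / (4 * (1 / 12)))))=-59049 / 311168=-0.19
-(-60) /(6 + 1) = 60 /7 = 8.57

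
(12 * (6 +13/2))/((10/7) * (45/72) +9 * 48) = 4200/12121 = 0.35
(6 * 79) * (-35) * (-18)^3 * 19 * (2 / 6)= 612768240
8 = 8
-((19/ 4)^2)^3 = -47045881/ 4096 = -11485.81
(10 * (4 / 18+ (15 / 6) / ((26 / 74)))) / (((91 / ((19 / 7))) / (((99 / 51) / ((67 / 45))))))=1583175 / 554827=2.85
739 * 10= 7390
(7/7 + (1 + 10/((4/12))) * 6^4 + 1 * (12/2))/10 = 40183/10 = 4018.30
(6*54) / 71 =324 / 71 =4.56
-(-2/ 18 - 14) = 127/ 9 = 14.11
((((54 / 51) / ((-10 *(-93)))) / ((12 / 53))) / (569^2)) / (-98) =-53 / 334419212120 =-0.00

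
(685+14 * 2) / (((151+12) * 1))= 4.37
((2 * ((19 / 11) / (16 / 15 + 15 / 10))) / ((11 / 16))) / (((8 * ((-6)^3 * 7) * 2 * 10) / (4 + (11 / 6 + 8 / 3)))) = -323 / 4695768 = -0.00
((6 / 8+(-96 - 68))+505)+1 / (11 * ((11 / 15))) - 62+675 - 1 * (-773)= 1727.87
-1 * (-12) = 12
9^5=59049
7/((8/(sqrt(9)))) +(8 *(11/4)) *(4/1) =90.62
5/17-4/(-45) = 293/765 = 0.38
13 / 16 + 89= 1437 / 16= 89.81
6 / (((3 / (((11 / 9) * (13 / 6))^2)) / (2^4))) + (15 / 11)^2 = 19958657 / 88209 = 226.27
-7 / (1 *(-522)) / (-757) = -0.00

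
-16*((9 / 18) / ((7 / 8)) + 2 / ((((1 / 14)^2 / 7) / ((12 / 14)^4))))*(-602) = 14271872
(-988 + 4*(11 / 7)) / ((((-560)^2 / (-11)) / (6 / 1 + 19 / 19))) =9449 / 39200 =0.24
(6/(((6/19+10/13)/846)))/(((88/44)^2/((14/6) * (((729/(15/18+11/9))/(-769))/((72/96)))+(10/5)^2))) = 5719394421/1906351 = 3000.18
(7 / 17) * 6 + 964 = 16430 / 17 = 966.47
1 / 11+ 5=56 / 11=5.09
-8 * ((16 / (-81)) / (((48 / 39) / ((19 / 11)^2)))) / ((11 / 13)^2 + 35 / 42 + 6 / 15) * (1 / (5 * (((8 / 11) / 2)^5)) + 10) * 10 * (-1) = -841699381835 / 1033208352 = -814.65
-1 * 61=-61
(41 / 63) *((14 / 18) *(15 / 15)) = 41 / 81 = 0.51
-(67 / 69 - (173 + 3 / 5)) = 59557 / 345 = 172.63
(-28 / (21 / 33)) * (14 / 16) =-77 / 2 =-38.50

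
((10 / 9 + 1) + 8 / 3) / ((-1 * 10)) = -43 / 90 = -0.48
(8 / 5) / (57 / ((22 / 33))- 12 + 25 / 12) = 96 / 4535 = 0.02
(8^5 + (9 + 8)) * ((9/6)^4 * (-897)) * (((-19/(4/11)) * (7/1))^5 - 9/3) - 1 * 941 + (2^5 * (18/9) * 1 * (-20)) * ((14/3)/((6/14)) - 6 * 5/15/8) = 143686772581826023873939439/147456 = 974438290621107475273.57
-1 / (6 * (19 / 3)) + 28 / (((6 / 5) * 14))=187 / 114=1.64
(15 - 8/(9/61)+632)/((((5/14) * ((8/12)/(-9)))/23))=-515361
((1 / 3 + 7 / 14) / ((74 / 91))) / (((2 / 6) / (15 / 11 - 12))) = -53235 / 1628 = -32.70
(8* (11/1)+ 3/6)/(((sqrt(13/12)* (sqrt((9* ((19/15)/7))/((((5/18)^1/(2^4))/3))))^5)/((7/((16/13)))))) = 63240625* sqrt(10374)/17695466717184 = 0.00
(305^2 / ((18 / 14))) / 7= 93025 / 9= 10336.11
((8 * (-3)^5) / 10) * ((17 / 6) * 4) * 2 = -22032 / 5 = -4406.40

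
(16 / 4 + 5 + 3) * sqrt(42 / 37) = 12 * sqrt(1554) / 37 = 12.79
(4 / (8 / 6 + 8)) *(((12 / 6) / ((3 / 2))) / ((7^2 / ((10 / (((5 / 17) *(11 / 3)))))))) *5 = 2040 / 3773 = 0.54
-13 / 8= -1.62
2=2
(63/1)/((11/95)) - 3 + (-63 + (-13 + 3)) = 5149/11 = 468.09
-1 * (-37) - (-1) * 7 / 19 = 710 / 19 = 37.37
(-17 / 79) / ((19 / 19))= -17 / 79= -0.22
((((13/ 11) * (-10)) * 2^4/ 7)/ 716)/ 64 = -65/ 110264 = -0.00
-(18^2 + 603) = -927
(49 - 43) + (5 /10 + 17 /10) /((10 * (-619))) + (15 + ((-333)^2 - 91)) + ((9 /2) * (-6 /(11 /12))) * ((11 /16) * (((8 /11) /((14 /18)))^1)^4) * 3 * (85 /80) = 120515902143763799 /1087986618950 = 110769.65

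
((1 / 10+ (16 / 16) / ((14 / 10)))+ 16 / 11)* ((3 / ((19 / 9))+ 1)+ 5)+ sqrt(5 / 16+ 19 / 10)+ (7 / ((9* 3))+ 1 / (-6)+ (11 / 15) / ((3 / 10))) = 20.86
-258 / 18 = -43 / 3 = -14.33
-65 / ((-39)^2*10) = -1 / 234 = -0.00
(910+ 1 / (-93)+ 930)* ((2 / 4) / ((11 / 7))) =1197833 / 2046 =585.45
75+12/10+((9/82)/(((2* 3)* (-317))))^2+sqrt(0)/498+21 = 1313537542029/13513760720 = 97.20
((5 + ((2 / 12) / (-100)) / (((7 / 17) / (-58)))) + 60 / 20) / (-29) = -17293 / 60900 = -0.28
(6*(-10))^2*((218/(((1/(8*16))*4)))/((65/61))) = 306385920/13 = 23568147.69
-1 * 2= -2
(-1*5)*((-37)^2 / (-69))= 6845 / 69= 99.20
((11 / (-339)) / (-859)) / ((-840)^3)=-0.00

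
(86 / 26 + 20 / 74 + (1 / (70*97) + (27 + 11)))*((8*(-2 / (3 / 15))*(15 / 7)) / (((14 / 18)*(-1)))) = 146657186280 / 16003351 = 9164.15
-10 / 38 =-5 / 19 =-0.26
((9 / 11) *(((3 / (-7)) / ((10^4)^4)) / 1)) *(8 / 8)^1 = -0.00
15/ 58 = 0.26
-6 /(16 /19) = -7.12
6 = 6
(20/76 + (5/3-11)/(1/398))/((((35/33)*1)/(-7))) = 2328931/95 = 24515.06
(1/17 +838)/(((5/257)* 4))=3661479/340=10769.06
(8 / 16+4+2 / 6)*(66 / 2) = 319 / 2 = 159.50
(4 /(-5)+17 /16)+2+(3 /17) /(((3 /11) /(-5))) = -1323 /1360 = -0.97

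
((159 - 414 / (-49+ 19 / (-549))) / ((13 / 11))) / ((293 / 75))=371874195 / 10253828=36.27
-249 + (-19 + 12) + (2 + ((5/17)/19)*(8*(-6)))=-82282/323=-254.74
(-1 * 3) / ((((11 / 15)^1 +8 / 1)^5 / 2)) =-4556250 / 38579489651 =-0.00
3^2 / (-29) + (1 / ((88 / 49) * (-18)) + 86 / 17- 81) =-59569885 / 780912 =-76.28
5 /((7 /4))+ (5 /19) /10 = 767 /266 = 2.88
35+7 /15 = 532 /15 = 35.47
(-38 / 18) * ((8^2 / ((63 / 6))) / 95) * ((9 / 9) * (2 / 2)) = -128 / 945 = -0.14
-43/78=-0.55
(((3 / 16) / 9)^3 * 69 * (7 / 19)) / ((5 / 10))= 161 / 350208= 0.00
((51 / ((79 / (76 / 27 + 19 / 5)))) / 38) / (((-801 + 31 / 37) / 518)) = -7656817 / 105249330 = -0.07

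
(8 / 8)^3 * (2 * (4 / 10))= 4 / 5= 0.80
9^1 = 9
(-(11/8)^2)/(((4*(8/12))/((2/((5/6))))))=-1089/640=-1.70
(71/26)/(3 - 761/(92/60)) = -1633/294996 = -0.01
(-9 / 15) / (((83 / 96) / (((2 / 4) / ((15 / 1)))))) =-48 / 2075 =-0.02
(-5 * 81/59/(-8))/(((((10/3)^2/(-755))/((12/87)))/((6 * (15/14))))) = -51.70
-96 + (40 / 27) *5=-2392 / 27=-88.59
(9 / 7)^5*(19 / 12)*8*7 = 747954 / 2401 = 311.52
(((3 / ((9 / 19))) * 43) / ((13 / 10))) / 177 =1.18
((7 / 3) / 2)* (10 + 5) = 35 / 2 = 17.50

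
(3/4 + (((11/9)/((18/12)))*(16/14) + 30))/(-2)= -23951/1512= -15.84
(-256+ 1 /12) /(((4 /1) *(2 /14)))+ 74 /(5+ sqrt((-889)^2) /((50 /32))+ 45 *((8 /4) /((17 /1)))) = -587854039 /1312976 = -447.73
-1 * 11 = -11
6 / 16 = 3 / 8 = 0.38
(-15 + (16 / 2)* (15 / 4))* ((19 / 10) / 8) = 57 / 16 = 3.56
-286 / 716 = -143 / 358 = -0.40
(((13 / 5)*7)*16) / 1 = 1456 / 5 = 291.20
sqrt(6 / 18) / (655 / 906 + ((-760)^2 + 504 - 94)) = 302* sqrt(3) / 523677715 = 0.00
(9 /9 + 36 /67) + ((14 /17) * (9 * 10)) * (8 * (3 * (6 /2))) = 6079991 /1139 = 5338.01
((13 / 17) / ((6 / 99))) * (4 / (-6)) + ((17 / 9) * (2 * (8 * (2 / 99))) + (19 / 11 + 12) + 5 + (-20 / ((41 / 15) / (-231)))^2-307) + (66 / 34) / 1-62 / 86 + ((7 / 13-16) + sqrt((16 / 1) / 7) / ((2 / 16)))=32 * sqrt(7) / 7 + 40659096845418587 / 14233317813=2856626.23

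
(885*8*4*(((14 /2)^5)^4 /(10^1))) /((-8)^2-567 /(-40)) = 153201151291415041920 /53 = 2890587760215378149.43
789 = 789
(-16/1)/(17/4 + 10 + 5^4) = -64/2557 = -0.03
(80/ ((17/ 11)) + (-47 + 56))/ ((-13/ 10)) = -10330/ 221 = -46.74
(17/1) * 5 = 85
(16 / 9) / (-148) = -4 / 333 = -0.01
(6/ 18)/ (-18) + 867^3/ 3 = 11730858533/ 54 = 217238120.98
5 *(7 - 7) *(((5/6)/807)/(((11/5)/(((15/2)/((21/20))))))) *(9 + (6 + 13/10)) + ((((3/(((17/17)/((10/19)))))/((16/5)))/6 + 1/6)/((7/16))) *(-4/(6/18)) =-908/133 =-6.83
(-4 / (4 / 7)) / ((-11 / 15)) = 105 / 11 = 9.55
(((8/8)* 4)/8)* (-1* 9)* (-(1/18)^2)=0.01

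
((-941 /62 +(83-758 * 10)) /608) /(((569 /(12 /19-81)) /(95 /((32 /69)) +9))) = 4866795557055 /13041006592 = 373.19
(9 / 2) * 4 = 18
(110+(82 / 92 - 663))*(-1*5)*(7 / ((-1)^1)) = -888895 / 46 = -19323.80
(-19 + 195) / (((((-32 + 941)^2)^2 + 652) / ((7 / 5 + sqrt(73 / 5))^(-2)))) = 113850 / 4260982159956733 - 3850 * sqrt(365) / 4260982159956733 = 0.00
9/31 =0.29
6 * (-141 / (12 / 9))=-1269 / 2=-634.50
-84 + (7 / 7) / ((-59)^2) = -292403 / 3481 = -84.00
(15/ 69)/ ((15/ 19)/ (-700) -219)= -13300/ 13398489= -0.00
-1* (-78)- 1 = 77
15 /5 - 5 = -2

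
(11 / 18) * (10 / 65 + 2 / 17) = 0.17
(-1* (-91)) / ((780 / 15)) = 7 / 4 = 1.75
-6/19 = -0.32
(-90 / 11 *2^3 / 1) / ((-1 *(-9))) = -80 / 11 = -7.27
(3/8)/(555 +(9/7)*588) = 0.00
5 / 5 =1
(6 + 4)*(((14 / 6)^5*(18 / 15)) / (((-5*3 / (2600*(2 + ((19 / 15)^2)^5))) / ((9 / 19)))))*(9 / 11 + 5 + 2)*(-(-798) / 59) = -61319956512962163755648 / 673642986328125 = -91027380.61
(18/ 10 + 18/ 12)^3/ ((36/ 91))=363363/ 4000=90.84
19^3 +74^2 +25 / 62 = 764795 / 62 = 12335.40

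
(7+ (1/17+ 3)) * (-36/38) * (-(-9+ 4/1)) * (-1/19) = 810/323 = 2.51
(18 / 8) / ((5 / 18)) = 8.10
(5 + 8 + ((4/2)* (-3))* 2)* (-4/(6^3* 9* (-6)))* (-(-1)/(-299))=-1/871884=-0.00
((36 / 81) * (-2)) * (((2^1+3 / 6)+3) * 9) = -44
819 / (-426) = -273 / 142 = -1.92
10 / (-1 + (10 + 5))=5 / 7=0.71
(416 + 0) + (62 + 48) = 526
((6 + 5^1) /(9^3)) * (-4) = -44 /729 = -0.06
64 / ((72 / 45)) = 40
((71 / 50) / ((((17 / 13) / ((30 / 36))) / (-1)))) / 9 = -923 / 9180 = -0.10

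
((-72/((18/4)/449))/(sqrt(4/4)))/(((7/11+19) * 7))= -9878/189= -52.26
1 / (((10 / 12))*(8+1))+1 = 1.13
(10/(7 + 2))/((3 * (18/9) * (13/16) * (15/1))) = 16/1053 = 0.02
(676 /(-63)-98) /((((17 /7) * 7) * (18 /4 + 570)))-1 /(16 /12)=-3746537 /4922316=-0.76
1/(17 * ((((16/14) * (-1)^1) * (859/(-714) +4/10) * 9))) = 245/34404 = 0.01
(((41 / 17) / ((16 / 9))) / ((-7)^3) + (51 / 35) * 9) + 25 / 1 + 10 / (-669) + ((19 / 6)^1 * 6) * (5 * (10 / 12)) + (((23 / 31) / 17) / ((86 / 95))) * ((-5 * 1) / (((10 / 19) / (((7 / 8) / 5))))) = 97494434518343 / 831992269920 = 117.18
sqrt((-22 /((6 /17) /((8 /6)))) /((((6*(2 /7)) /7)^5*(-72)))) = 16807*sqrt(1122) /15552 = 36.20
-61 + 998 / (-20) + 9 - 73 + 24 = -1509 / 10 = -150.90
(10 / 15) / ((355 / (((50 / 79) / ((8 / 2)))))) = 5 / 16827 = 0.00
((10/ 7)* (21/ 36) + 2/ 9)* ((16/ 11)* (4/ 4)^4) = 152/ 99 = 1.54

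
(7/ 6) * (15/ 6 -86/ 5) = -343/ 20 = -17.15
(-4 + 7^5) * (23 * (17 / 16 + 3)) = 25120485 / 16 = 1570030.31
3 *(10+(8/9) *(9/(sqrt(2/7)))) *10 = 300+120 *sqrt(14) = 749.00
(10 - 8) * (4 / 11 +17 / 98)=579 / 539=1.07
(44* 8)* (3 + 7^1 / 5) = 7744 / 5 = 1548.80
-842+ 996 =154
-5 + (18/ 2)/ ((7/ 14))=13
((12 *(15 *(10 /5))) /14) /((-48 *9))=-5 /84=-0.06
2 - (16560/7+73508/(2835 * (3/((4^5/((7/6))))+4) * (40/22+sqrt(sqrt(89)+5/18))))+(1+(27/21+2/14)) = -16529/7 - 150544384/(23244165 * (20/11+sqrt(5/18+sqrt(89)))) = -2362.60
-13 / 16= -0.81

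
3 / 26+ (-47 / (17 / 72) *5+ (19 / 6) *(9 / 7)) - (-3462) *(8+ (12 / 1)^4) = 111097397973 / 1547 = 71814736.89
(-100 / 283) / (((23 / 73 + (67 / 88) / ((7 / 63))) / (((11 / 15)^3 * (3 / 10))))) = -17100688 / 2931788025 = -0.01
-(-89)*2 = 178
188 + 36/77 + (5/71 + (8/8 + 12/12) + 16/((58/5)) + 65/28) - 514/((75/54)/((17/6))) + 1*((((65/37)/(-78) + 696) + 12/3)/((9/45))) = 4655739413837/1759827300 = 2645.57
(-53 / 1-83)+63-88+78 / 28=-2215 / 14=-158.21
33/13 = 2.54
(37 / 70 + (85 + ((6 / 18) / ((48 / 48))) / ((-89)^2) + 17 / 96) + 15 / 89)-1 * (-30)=3083941811 / 26614560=115.87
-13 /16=-0.81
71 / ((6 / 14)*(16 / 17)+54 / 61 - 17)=-515389 / 114049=-4.52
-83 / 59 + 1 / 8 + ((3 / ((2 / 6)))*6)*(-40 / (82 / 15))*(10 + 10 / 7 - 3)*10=-4511549635 / 135464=-33304.42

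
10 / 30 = 1 / 3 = 0.33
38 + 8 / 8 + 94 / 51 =2083 / 51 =40.84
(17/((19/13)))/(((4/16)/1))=884/19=46.53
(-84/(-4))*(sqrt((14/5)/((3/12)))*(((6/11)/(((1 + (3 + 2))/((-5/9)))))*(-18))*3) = 252*sqrt(70)/11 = 191.67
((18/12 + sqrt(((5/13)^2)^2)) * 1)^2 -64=-7001367/114244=-61.28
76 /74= 38 /37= 1.03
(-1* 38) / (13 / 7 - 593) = 133 / 2069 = 0.06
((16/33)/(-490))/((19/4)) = -32/153615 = -0.00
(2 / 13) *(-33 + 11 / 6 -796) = -4963 / 39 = -127.26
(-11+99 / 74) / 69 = -715 / 5106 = -0.14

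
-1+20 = 19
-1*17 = -17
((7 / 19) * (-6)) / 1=-42 / 19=-2.21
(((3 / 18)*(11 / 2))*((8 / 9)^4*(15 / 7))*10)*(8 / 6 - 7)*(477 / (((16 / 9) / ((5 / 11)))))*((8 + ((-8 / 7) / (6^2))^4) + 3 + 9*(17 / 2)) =-19870785236056000 / 26795786661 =-741563.79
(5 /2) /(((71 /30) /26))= 1950 /71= 27.46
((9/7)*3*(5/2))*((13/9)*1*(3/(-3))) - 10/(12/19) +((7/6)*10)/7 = -590/21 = -28.10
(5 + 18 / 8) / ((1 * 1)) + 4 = 45 / 4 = 11.25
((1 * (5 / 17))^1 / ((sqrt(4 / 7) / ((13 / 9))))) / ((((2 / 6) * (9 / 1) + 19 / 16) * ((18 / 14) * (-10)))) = -364 * sqrt(7) / 92259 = -0.01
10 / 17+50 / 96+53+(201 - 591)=-335.89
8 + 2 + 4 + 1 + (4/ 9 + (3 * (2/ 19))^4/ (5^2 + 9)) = 307954355/ 19939113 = 15.44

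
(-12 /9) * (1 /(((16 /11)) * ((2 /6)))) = -11 /4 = -2.75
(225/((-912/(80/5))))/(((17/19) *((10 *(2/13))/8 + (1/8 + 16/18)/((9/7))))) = -4.50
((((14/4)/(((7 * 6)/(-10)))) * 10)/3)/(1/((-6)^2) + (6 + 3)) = -4/13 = -0.31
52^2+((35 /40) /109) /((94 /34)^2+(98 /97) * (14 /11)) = 6492472703309 /2401061592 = 2704.00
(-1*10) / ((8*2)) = -5 / 8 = -0.62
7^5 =16807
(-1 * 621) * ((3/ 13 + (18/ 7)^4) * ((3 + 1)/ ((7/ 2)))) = -6815554488/ 218491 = -31193.75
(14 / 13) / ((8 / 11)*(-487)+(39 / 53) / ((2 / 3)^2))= -32648 / 10687183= -0.00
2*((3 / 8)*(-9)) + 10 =13 / 4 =3.25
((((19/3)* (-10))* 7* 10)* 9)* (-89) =3551100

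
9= 9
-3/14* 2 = -3/7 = -0.43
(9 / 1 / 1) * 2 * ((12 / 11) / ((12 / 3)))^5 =4374 / 161051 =0.03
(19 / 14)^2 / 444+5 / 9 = 146123 / 261072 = 0.56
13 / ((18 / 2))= 13 / 9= 1.44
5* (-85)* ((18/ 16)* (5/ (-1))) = 19125/ 8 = 2390.62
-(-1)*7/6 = 7/6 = 1.17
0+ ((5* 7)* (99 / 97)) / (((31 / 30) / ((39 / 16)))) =2027025 / 24056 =84.26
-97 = -97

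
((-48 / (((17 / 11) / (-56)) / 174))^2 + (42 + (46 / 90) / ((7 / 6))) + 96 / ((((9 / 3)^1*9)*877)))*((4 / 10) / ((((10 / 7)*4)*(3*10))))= 914034431877113063 / 4277019375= 213708274.79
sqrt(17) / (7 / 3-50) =-3* sqrt(17) / 143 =-0.09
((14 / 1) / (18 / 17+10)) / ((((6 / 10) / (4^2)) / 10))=47600 / 141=337.59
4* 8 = 32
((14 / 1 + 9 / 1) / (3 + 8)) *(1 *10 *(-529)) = -121670 / 11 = -11060.91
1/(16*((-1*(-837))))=1/13392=0.00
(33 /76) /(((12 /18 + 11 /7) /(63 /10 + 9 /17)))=804573 /607240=1.32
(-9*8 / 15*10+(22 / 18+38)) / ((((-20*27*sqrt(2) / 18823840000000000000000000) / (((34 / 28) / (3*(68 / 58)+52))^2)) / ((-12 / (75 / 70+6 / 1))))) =-526871900240000000000000000*sqrt(2) / 4242051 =-175648380218128530800.85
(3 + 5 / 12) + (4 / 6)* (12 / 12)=49 / 12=4.08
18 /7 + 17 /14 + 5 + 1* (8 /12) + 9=775 /42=18.45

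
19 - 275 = -256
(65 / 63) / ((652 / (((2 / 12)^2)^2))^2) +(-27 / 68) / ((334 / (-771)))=117050668721561303 / 127705951289806848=0.92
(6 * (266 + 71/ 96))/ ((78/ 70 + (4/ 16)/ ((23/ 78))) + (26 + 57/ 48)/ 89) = 1834613515/ 2599383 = 705.79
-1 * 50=-50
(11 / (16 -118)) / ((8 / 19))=-0.26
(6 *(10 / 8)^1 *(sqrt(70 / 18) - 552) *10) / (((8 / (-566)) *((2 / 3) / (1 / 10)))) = 878715 / 2 - 4245 *sqrt(35) / 16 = 437787.89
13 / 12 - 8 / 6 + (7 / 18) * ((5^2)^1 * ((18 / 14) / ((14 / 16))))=393 / 28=14.04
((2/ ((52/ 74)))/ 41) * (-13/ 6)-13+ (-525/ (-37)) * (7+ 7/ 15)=844625/ 9102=92.80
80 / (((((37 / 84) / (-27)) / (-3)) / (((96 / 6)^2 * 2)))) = 278691840 / 37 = 7532211.89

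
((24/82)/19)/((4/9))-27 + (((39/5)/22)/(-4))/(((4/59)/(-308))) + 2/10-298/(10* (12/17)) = 31193621/93480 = 333.69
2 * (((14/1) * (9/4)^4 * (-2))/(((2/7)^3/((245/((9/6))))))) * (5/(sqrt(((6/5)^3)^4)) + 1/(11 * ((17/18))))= -27263713961505/1531904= -17797273.17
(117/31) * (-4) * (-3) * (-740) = -1038960/31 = -33514.84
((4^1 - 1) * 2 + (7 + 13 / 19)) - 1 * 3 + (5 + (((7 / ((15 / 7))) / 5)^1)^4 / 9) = 84969687469 / 5410546875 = 15.70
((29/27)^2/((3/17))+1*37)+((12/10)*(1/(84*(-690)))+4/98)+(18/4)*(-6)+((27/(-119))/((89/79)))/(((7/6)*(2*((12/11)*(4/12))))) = 1523429264059/93229130925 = 16.34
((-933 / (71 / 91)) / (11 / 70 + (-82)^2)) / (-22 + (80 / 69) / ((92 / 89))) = 40307155 / 4732081911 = 0.01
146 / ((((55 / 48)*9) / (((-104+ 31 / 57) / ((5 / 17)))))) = -234181664 / 47025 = -4979.94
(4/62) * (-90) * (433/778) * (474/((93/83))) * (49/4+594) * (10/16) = -517993.57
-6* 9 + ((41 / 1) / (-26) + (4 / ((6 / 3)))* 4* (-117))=-25781 / 26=-991.58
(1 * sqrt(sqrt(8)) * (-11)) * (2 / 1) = -22 * 2^(3 / 4) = -37.00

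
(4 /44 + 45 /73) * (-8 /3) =-4544 /2409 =-1.89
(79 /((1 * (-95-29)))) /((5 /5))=-79 /124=-0.64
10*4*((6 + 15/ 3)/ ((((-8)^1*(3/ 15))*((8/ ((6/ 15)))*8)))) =-1.72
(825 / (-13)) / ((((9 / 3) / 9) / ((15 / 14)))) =-37125 / 182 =-203.98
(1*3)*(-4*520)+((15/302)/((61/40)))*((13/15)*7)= -57474820/9211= -6239.80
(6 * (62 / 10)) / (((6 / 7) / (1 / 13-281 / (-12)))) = 159061 / 156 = 1019.62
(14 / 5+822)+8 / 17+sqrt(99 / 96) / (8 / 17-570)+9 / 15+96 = 78359 / 85-17*sqrt(66) / 77456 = 921.87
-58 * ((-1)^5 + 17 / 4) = -377 / 2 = -188.50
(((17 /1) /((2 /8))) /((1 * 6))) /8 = 17 /12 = 1.42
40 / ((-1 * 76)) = -10 / 19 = -0.53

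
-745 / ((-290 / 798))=59451 / 29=2050.03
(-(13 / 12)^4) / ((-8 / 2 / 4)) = 28561 / 20736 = 1.38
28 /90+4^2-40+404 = 17114 /45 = 380.31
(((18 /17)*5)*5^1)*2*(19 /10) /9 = 190 /17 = 11.18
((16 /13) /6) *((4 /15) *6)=64 /195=0.33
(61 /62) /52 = 61 /3224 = 0.02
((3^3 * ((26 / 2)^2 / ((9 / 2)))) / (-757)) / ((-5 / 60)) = 12168 / 757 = 16.07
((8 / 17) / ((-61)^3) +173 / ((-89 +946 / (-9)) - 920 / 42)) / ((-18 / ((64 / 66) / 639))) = 672893271920 / 9966024442111419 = 0.00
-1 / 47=-0.02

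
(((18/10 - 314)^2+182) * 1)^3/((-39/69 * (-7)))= 47805489827038706679/203125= 235350103763882.86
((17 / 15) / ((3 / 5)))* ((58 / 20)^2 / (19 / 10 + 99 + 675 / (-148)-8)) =528989 / 2941695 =0.18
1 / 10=0.10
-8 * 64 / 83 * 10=-61.69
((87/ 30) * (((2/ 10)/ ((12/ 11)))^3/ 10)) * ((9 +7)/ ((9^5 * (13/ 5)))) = 38599/ 207261990000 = 0.00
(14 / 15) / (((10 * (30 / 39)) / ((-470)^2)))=402038 / 15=26802.53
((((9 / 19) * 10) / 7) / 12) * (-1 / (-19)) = 15 / 5054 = 0.00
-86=-86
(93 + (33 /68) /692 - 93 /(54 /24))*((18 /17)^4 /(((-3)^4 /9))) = 7.22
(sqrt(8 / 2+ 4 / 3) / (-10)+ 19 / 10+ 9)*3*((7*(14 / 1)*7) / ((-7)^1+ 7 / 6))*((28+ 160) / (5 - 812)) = 6024648 / 6725 - 73696*sqrt(3) / 6725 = 876.88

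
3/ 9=1/ 3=0.33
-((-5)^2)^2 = -625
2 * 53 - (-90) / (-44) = 2287 / 22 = 103.95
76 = 76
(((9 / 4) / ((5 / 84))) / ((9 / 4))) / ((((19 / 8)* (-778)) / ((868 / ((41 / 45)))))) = -8.66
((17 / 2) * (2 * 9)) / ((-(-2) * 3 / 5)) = 127.50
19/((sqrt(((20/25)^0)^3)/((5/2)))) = 47.50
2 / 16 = 1 / 8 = 0.12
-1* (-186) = 186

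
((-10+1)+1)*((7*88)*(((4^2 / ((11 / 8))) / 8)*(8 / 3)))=-57344 / 3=-19114.67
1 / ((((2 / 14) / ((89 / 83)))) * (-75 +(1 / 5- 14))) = -3115 / 36852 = -0.08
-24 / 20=-6 / 5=-1.20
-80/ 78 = -40/ 39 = -1.03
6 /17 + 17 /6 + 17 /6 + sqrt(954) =307 /51 + 3*sqrt(106) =36.91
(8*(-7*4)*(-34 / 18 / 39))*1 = 3808 / 351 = 10.85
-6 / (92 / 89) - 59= -2981 / 46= -64.80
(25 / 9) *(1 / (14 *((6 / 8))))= 50 / 189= 0.26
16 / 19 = 0.84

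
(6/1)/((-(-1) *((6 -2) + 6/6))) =6/5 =1.20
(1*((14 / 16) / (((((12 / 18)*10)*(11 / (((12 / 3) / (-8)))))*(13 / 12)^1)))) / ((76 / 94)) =-2961 / 434720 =-0.01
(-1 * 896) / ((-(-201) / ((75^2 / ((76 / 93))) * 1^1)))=-39060000 / 1273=-30683.42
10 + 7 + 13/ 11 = 200/ 11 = 18.18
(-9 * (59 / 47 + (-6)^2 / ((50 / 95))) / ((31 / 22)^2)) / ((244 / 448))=-7985976768 / 13775935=-579.70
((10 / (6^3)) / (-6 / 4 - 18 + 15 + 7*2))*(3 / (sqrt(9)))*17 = 85 / 1026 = 0.08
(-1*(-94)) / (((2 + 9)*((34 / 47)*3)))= 2209 / 561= 3.94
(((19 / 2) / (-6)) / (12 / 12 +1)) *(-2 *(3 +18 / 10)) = 38 / 5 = 7.60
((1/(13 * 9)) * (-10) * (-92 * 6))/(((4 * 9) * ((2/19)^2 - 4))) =-8303/25272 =-0.33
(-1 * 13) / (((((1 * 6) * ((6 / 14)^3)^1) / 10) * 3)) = -91.75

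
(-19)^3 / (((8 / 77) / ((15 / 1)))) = -7922145 / 8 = -990268.12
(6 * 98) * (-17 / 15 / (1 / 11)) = -36652 / 5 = -7330.40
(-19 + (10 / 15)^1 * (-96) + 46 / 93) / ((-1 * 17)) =7673 / 1581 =4.85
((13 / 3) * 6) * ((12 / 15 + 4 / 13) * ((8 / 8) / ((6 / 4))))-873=-4269 / 5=-853.80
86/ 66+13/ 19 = 1.99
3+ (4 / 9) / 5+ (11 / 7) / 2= 2441 / 630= 3.87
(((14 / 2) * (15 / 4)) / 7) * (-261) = -3915 / 4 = -978.75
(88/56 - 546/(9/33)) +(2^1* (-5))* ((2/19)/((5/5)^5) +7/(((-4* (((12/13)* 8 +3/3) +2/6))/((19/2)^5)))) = 88746189247/578816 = 153323.66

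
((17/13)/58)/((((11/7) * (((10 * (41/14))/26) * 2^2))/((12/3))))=833/65395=0.01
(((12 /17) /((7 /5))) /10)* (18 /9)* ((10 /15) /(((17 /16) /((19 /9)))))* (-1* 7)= -2432 /2601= -0.94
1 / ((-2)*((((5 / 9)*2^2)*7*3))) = -3 / 280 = -0.01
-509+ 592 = 83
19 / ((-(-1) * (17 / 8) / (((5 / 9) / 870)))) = 76 / 13311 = 0.01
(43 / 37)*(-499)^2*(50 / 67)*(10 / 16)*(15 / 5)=4015141125 / 9916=404915.40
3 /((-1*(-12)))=1 /4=0.25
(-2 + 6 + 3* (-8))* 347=-6940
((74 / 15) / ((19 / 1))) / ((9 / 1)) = 0.03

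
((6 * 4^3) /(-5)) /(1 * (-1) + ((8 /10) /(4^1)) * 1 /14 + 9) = -9.58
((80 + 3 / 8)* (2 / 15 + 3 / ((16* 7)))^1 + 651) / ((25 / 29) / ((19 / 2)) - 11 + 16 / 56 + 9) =-4916246257 / 12023040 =-408.90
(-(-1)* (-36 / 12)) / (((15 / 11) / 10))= -22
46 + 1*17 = 63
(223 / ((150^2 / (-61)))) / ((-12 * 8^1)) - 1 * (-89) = 192253603 / 2160000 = 89.01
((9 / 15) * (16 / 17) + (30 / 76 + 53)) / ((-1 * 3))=-17.99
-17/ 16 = -1.06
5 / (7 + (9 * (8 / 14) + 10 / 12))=42 / 109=0.39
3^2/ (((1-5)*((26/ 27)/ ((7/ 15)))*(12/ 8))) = -189/ 260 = -0.73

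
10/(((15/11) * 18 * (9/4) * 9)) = 44/2187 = 0.02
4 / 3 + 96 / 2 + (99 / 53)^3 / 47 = 1038499309 / 20991657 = 49.47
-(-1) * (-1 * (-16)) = 16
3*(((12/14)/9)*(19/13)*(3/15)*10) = 76/91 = 0.84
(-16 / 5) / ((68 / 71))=-284 / 85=-3.34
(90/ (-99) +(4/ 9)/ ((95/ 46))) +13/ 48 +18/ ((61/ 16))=39454919/ 9179280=4.30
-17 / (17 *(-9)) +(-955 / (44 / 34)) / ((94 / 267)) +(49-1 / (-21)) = -266684339 / 130284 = -2046.95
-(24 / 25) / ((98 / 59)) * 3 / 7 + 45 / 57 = 88269 / 162925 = 0.54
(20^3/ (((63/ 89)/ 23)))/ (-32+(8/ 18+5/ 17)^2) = -42593976000/ 5154233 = -8263.88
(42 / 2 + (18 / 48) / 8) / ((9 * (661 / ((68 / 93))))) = 7633 / 2950704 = 0.00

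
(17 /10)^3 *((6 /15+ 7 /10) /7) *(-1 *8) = -54043 /8750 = -6.18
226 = 226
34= 34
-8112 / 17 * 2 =-954.35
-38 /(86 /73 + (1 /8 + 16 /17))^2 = -3745476992 /496442961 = -7.54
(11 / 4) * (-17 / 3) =-187 / 12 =-15.58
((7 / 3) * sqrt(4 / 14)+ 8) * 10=10 * sqrt(14) / 3+ 80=92.47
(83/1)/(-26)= -83/26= -3.19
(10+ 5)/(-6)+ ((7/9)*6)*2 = 41/6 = 6.83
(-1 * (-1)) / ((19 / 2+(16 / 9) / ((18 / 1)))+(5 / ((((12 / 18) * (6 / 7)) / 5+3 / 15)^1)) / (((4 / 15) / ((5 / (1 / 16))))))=1782 / 8522105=0.00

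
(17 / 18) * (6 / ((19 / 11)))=187 / 57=3.28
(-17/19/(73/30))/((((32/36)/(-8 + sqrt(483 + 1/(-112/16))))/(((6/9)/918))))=10/4161 - 65 * sqrt(35)/58254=-0.00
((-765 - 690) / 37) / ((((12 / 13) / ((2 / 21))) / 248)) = -781820 / 777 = -1006.20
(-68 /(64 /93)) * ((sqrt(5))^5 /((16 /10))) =-197625 * sqrt(5) /128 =-3452.37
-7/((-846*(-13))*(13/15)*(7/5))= -25/47658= -0.00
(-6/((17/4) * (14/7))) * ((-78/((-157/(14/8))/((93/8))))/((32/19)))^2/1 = -698103230643/27461746688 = -25.42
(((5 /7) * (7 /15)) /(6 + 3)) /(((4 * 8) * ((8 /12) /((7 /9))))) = 7 /5184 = 0.00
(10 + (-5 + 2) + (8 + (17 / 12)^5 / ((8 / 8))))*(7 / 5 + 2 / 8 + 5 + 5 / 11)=147.11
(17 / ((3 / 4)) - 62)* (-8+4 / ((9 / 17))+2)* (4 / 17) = -6608 / 459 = -14.40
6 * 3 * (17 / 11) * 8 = 2448 / 11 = 222.55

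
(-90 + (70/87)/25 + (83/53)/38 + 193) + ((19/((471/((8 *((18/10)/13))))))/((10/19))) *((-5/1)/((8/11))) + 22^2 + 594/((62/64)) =33248981544247/27715545195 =1199.65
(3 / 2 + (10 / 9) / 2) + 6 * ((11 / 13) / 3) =877 / 234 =3.75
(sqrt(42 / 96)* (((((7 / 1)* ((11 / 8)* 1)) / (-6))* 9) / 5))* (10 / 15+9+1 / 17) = -2387* sqrt(7) / 340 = -18.57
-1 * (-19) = 19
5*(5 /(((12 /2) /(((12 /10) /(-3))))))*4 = -20 /3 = -6.67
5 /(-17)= -0.29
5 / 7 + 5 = 40 / 7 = 5.71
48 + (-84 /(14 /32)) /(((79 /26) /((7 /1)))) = -31152 /79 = -394.33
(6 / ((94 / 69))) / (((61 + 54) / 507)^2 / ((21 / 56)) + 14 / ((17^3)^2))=3853018081780101 / 120026983024126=32.10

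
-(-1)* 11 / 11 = 1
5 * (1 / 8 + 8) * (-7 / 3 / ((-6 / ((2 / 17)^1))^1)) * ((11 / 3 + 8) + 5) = 56875 / 1836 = 30.98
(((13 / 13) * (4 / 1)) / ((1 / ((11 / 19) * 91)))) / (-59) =-4004 / 1121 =-3.57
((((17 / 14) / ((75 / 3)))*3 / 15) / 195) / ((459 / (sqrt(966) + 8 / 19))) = 4 / 87530625 + sqrt(966) / 9213750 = 0.00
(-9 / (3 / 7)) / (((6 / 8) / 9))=-252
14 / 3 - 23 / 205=4.55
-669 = -669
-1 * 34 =-34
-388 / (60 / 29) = -2813 / 15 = -187.53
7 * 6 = 42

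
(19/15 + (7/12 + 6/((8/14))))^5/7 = 919358226007/22400000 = 41042.78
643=643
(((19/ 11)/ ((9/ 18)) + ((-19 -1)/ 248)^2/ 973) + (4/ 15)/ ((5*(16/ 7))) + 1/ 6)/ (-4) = -234289647/ 257139575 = -0.91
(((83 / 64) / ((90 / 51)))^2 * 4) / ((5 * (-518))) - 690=-690.00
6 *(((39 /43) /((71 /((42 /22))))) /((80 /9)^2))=0.00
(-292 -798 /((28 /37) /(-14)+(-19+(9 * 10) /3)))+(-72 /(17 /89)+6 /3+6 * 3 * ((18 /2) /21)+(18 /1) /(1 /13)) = -8002468 /16065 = -498.13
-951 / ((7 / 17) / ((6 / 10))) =-48501 / 35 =-1385.74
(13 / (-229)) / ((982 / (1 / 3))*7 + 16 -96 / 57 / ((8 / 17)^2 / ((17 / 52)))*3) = -25688 / 9335402321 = -0.00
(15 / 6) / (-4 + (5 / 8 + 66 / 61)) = -1220 / 1119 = -1.09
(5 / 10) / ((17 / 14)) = 7 / 17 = 0.41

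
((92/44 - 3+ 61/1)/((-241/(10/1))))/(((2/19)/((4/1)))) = -251180/2651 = -94.75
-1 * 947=-947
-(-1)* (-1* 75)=-75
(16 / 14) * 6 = 48 / 7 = 6.86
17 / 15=1.13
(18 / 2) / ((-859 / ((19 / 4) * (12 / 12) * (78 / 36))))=-741 / 6872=-0.11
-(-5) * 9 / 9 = 5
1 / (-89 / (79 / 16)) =-79 / 1424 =-0.06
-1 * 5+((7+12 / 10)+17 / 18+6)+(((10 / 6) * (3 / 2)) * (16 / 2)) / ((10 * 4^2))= 3697 / 360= 10.27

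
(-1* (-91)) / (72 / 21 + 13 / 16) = 10192 / 475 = 21.46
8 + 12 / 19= 164 / 19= 8.63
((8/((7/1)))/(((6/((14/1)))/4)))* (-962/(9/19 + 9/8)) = -4679168/729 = -6418.61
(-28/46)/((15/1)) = -14/345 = -0.04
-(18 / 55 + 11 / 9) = -767 / 495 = -1.55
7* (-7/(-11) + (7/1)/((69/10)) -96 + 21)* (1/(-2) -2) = 974260/759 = 1283.61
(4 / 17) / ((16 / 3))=3 / 68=0.04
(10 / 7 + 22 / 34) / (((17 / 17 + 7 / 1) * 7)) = 247 / 6664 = 0.04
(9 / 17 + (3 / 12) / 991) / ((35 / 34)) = 5099 / 9910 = 0.51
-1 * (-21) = 21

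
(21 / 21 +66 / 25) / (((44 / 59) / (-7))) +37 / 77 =-259381 / 7700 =-33.69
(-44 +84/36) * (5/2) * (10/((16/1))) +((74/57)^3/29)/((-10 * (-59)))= -1650336461333/25349217840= -65.10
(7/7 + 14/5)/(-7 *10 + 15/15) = -19/345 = -0.06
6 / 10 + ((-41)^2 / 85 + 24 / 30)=360 / 17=21.18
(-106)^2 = 11236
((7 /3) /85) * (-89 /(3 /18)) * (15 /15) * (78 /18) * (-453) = 2445898 /85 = 28775.27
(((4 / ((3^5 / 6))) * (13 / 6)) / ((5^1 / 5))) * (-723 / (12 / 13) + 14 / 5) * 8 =-541112 / 405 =-1336.08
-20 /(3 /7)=-140 /3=-46.67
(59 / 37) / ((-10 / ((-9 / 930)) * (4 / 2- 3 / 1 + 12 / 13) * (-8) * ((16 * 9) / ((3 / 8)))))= 767 / 117452800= 0.00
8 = 8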